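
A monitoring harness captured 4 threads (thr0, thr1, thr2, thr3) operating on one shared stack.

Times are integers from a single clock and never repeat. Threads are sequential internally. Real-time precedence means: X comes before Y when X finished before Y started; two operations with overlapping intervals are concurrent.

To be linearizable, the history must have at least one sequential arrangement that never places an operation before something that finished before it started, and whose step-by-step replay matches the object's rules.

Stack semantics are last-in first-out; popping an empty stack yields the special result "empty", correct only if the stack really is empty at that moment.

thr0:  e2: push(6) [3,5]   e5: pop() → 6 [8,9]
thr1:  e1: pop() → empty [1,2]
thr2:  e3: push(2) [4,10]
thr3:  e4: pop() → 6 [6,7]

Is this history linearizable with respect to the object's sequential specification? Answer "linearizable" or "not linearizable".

not linearizable

prefix check: 1..8 passes, 1..9 fails once e5's time-9 response joins
exactly one order of the 4 completed ops respects real time; the stack replay fails
include/drop combinations of the 1 pending operation (e3) were all tried; none helps
one such order, e1, e2, e4, e5 (pending dropped), breaks at step 4 where e5 pop() → 6 is illegal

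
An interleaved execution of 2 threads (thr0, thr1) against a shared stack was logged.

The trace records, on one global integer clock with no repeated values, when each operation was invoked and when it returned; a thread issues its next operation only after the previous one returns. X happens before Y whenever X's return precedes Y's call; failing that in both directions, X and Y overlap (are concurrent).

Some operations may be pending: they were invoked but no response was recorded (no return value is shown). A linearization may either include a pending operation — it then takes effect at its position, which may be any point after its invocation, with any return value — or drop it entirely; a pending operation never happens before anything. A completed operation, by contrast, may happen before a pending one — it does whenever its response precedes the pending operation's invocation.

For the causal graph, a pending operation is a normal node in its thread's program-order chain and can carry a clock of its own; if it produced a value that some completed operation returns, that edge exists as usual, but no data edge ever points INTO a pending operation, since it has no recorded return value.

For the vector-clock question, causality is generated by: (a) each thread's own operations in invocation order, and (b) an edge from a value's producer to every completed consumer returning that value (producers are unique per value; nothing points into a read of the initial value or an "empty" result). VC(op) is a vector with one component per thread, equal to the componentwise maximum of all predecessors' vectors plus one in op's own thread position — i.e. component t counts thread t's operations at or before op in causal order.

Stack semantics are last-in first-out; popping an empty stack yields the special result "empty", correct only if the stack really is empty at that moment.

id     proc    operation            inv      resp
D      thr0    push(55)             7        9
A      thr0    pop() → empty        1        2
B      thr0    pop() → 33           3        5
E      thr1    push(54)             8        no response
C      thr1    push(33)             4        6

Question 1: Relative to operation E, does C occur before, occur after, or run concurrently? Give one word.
C spans [4,6], E spans [8,…)
resp(C)=6 < inv(E)=8

before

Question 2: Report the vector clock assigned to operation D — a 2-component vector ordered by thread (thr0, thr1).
C (invocation 4): nothing precedes it; thr1's component alone gives (0, 1)
A (invocation 1): nothing precedes it; thr0's component alone gives (1, 0)
E, invoked 8, takes VC(C)=(0, 1) under max, adds 1 for thr1 → (0, 2)
B, invoked 3, takes VC(A)=(1, 0), VC(C)=(0, 1) under max, adds 1 for thr0 → (2, 1)
D, invoked 7, takes VC(B)=(2, 1) under max, adds 1 for thr0 → (3, 1)
target: VC(D) = (3, 1)

(3, 1)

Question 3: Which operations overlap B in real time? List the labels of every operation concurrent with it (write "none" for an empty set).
overlap test against B [3,5]: concurrent iff the interval meets 3..5
A [1,2]: before
C [4,6]: concurrent
D [7,9]: after
E [8,…): after

C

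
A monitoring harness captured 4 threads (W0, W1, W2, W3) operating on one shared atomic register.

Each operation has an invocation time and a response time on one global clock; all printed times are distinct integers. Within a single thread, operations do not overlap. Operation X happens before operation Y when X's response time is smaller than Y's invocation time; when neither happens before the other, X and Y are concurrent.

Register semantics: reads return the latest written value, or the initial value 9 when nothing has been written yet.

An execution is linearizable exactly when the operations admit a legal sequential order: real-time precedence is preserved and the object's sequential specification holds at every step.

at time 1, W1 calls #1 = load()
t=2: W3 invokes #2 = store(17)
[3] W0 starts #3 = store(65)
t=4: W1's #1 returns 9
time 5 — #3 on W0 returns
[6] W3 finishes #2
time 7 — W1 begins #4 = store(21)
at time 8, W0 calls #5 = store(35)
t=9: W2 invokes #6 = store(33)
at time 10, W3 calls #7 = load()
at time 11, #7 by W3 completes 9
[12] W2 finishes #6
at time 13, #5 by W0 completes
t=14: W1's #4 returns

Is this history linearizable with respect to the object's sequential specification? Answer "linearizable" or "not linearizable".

cut after 10 events: linearizable; cut after 11 events (#7 responds, time 11): not linearizable
checked exhaustively: 6 real-time-consistent orders of 4 completed operations, zero legal atomic register replays
completion choices over the 3 pending operations (#4, #5, #6) were checked; none helps
for example #1, #2, #3, #7 (pending dropped) fails at step 4: #7 load() → 9 is not legal there
for example #1, #3, #2, #7 (pending dropped) fails at step 4: #7 load() → 9 is not legal there

not linearizable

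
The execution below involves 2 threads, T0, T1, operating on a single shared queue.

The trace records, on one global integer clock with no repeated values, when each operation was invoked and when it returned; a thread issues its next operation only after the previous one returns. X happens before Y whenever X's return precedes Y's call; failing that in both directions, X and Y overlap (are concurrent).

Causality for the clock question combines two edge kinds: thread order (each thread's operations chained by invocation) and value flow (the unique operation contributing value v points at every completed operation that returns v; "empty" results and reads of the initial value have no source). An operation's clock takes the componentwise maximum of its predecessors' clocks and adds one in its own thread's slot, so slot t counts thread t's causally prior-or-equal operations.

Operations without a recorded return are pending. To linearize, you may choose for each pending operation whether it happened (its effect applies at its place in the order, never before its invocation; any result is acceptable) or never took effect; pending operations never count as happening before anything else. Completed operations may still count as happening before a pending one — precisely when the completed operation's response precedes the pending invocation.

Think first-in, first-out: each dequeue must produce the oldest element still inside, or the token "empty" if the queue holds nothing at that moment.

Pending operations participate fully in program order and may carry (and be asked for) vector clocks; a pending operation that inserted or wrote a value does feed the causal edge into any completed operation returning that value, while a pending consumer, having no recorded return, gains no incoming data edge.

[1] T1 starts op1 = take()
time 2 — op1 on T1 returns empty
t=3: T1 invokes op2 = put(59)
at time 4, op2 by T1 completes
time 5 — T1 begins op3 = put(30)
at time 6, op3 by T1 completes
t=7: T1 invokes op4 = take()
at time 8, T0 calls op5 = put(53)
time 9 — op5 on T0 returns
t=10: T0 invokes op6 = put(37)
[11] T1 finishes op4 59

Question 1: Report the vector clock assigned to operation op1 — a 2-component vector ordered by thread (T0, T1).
(0, 1)

VC(op1, invoked at 1): no causal predecessors; +1 on T1 → (0, 1)
VC(op5, invoked at 8): no causal predecessors; +1 on T0 → (1, 0)
merge at op2 (invoked 3): VC(op1)=(0, 1), own-thread bump on T1 → (0, 2)
merge at op6 (invoked 10): VC(op5)=(1, 0), own-thread bump on T0 → (2, 0)
merge at op3 (invoked 5): VC(op2)=(0, 2), own-thread bump on T1 → (0, 3)
merge at op4 (invoked 7): VC(op2)=(0, 2), VC(op3)=(0, 3), own-thread bump on T1 → (0, 4)
target: VC(op1) = (0, 1)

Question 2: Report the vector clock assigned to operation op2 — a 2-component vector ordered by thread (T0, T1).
(0, 2)

invoked at 1, op1 has no predecessors; its own T1 bump gives (0, 1)
invoked at 8, op5 has no predecessors; its own T0 bump gives (1, 0)
invoked at 3, op2 merges VC(op1)=(0, 1) and bumps T1's slot → (0, 2)
invoked at 10, op6 merges VC(op5)=(1, 0) and bumps T0's slot → (2, 0)
invoked at 5, op3 merges VC(op2)=(0, 2) and bumps T1's slot → (0, 3)
invoked at 7, op4 merges VC(op2)=(0, 2), VC(op3)=(0, 3) and bumps T1's slot → (0, 4)
target: VC(op2) = (0, 2)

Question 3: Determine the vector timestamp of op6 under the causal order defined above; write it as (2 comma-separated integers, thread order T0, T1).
(2, 0)

root op op1, invoked 1: fresh clock plus T1's own tick → (0, 1)
root op op5, invoked 8: fresh clock plus T0's own tick → (1, 0)
op2 (invocation 3): componentwise max over VC(op1)=(0, 1), +1 at T1, giving (0, 2)
op6 (invocation 10): componentwise max over VC(op5)=(1, 0), +1 at T0, giving (2, 0)
op3 (invocation 5): componentwise max over VC(op2)=(0, 2), +1 at T1, giving (0, 3)
op4 (invocation 7): componentwise max over VC(op2)=(0, 2), VC(op3)=(0, 3), +1 at T1, giving (0, 4)
target: VC(op6) = (2, 0)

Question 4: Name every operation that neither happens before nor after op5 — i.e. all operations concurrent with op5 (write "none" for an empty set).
op4

overlap test against op5 [8,9]: concurrent iff the interval meets 8..9
op1 [1,2]: before
op2 [3,4]: before
op3 [5,6]: before
op4 [7,11]: concurrent
op6 [10,…): after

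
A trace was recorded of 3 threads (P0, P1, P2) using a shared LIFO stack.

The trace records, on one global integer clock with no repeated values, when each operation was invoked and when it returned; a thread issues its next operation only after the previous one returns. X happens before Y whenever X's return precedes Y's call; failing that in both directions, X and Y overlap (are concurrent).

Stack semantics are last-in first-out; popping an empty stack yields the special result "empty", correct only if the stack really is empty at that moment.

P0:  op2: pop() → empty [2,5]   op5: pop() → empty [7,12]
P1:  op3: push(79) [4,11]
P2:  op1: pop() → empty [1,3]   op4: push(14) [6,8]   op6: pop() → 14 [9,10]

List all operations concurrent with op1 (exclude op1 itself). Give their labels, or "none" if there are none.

op2

op1 spans [1,3]: anything still running between times 1 and 3 counts as concurrent
op2 [2,5]: concurrent
op3 [4,11]: after
op4 [6,8]: after
op5 [7,12]: after
op6 [9,10]: after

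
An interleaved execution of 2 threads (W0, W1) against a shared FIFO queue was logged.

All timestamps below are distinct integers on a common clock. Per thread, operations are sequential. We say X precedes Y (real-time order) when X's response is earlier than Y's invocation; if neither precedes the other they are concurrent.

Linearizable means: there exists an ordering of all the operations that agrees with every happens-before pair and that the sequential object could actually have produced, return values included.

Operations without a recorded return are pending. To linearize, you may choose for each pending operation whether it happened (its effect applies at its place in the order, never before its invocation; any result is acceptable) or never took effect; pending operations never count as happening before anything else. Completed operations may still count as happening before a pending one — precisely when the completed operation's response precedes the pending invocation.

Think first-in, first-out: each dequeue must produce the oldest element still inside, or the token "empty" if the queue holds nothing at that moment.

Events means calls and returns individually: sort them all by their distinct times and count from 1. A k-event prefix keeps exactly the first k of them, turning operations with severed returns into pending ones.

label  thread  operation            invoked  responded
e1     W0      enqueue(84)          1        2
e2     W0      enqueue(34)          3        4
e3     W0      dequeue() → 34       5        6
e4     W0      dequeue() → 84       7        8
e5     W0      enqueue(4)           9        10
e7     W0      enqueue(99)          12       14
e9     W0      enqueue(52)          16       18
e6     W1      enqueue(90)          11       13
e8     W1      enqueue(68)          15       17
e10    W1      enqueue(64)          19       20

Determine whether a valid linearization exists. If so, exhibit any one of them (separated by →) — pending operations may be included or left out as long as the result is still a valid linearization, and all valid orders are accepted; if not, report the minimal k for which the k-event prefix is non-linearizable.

cut after 5 events: linearizable; cut after 6 events (e3 responds, time 6): not linearizable
the sole real-time-consistent order of 3 completed operations fails the FIFO queue replay
sample order e1, e2, e3 stalls at step 3 — e3 dequeue() → 34 has no legal effect

not linearizable — minimal violating prefix: 6 events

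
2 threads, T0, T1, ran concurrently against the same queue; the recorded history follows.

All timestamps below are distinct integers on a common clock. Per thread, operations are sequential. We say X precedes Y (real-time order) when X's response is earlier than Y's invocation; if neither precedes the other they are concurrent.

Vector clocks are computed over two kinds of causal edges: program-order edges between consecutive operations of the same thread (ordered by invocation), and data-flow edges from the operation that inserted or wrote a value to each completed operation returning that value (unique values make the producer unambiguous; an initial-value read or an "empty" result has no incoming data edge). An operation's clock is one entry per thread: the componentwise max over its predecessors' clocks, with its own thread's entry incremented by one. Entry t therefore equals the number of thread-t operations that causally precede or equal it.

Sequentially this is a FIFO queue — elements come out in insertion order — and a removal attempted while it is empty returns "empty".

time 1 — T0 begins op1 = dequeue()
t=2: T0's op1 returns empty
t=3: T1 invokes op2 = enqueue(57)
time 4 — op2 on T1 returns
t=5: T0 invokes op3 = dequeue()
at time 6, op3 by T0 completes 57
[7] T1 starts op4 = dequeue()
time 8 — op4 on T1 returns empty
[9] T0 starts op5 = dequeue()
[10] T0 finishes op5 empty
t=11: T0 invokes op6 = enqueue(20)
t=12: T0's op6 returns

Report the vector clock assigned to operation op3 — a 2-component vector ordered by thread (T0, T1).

(2, 1)

op2 (invocation 3): nothing precedes it; T1's component alone gives (0, 1)
op1 (invocation 1): nothing precedes it; T0's component alone gives (1, 0)
VC(op4, invoked at 7): max of VC(op2)=(0, 1), then +1 on thread T1 → (0, 2)
VC(op3, invoked at 5): max of VC(op1)=(1, 0), VC(op2)=(0, 1), then +1 on thread T0 → (2, 1)
VC(op5, invoked at 9): max of VC(op3)=(2, 1), then +1 on thread T0 → (3, 1)
VC(op6, invoked at 11): max of VC(op5)=(3, 1), then +1 on thread T0 → (4, 1)
target: VC(op3) = (2, 1)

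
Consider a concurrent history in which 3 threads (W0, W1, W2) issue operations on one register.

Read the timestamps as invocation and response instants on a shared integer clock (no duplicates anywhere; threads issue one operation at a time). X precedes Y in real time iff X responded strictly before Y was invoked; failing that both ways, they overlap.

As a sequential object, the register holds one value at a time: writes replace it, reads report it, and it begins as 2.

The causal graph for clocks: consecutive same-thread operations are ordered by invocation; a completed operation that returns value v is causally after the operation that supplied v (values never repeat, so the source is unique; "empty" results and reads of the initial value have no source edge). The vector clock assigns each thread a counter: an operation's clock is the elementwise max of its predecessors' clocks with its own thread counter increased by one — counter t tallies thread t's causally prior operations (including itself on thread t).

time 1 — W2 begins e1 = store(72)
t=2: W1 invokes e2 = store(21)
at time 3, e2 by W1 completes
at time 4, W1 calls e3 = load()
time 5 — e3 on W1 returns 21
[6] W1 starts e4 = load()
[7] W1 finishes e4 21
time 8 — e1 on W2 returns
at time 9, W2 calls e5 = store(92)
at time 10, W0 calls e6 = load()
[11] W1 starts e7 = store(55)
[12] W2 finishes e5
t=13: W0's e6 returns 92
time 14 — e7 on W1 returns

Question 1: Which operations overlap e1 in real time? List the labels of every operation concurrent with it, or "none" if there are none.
e2, e3, e4

e1 spans [1,8]: anything still running between times 1 and 8 counts as concurrent
e2 [2,3]: concurrent
e3 [4,5]: concurrent
e4 [6,7]: concurrent
e5 [9,12]: after
e6 [10,13]: after
e7 [11,14]: after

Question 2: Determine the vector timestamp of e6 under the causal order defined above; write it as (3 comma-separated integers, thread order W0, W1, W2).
(1, 0, 2)

VC(e1, invoked at 1): no causal predecessors; +1 on W2 → (0, 0, 1)
VC(e2, invoked at 2): no causal predecessors; +1 on W1 → (0, 1, 0)
VC(e5, invoked at 9): max of VC(e1)=(0, 0, 1), then +1 on thread W2 → (0, 0, 2)
VC(e3, invoked at 4): max of VC(e2)=(0, 1, 0), then +1 on thread W1 → (0, 2, 0)
VC(e4, invoked at 6): max of VC(e2)=(0, 1, 0), VC(e3)=(0, 2, 0), then +1 on thread W1 → (0, 3, 0)
VC(e6, invoked at 10): max of VC(e5)=(0, 0, 2), then +1 on thread W0 → (1, 0, 2)
VC(e7, invoked at 11): max of VC(e4)=(0, 3, 0), then +1 on thread W1 → (0, 4, 0)
target: VC(e6) = (1, 0, 2)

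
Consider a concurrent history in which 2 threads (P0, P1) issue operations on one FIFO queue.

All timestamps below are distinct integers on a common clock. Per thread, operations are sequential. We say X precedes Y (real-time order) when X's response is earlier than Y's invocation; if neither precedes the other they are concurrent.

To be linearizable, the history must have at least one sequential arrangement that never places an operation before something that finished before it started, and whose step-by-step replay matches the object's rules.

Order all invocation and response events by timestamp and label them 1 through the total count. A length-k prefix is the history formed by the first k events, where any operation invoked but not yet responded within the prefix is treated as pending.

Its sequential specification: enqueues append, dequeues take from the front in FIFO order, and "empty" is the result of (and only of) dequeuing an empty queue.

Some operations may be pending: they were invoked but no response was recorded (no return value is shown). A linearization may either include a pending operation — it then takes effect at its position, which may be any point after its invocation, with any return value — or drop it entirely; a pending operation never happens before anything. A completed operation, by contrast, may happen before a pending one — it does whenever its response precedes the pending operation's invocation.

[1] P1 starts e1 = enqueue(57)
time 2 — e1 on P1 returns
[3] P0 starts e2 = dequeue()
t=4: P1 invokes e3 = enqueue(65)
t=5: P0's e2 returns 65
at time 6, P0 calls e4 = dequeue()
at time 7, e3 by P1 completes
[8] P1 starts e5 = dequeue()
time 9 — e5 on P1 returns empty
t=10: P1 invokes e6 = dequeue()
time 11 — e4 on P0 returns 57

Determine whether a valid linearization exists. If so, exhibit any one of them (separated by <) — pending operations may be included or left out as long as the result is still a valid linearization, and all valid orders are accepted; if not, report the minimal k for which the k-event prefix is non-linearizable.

not linearizable — minimal violating prefix: 5 events

through event 4 a valid linearization exists; event 5 (e2 responding at time 5) ends that
the completed operations (2 total) allow one real-time order; the FIFO queue replay rejects it
every completion of the 1 pending operation (e3) was checked; none linearizes
take e1, e2 (pending dropped): step 2 already fails, because e2 dequeue() → 65 cannot occur there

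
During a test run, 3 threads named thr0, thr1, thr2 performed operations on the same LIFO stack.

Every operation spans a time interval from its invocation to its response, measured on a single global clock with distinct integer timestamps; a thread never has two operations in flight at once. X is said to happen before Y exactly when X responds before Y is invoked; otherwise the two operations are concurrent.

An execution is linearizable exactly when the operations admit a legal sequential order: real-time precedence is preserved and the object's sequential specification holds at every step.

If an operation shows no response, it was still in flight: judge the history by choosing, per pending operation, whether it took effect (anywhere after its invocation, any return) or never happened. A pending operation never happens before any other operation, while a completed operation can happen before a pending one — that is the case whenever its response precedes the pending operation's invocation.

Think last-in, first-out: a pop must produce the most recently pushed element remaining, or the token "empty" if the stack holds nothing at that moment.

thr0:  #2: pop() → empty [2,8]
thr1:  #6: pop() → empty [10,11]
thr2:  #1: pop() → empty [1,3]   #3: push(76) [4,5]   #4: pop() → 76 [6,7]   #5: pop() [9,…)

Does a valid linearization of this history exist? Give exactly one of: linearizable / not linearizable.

witness order: #1, #2, #3, #4, #5, #6
step 1: #1 pop() → empty — stack <>
step 2: #2 pop() → empty — stack <>
step 3: #3 push(76) — stack <76>
step 4: #4 pop() → 76 — stack <>
step 5: #5 pop() (pending, included) — stack <>
step 6: #6 pop() → empty — stack <>

linearizable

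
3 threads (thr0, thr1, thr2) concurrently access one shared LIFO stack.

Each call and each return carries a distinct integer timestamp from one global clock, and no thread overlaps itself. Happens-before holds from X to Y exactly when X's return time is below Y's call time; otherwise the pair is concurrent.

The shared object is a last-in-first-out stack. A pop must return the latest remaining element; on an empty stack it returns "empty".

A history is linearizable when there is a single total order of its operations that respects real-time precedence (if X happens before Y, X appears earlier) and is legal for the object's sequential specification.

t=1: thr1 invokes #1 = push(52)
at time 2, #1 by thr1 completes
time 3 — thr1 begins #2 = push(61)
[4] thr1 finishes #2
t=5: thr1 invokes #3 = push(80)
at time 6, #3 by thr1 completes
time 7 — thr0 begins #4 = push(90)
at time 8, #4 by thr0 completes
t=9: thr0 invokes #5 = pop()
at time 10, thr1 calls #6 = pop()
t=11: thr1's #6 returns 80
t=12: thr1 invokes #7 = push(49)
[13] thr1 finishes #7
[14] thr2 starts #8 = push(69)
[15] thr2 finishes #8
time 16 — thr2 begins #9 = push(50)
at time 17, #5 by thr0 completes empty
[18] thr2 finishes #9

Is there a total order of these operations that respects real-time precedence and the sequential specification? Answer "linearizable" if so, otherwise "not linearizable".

prefix check: 1..16 passes, 1..17 fails once #5's time-17 response joins
all 4 real-time-respecting orders fail — 8 completed LIFO stack operations, no legal replay
include/drop combinations of the 1 pending operation (#9) were all tried; none helps
take #1, #2, #3, #4, #5, #6, #7, #8 (pending dropped): step 5 already fails, because #5 pop() → empty cannot occur there
take #1, #2, #3, #4, #6, #5, #7, #8 (pending dropped): step 5 already fails, because #6 pop() → 80 cannot occur there

not linearizable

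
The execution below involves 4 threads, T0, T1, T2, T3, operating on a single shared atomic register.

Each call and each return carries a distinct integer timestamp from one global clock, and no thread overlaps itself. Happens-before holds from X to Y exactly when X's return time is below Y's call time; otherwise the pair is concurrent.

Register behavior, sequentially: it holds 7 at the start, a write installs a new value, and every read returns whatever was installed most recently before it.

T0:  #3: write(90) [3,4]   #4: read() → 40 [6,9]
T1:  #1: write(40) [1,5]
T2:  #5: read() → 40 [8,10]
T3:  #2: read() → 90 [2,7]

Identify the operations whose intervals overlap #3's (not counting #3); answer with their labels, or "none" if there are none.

#3 runs from 3 to 4; window-overlapping ops are concurrent
#1 [1,5]: concurrent
#2 [2,7]: concurrent
#4 [6,9]: after
#5 [8,10]: after

#1, #2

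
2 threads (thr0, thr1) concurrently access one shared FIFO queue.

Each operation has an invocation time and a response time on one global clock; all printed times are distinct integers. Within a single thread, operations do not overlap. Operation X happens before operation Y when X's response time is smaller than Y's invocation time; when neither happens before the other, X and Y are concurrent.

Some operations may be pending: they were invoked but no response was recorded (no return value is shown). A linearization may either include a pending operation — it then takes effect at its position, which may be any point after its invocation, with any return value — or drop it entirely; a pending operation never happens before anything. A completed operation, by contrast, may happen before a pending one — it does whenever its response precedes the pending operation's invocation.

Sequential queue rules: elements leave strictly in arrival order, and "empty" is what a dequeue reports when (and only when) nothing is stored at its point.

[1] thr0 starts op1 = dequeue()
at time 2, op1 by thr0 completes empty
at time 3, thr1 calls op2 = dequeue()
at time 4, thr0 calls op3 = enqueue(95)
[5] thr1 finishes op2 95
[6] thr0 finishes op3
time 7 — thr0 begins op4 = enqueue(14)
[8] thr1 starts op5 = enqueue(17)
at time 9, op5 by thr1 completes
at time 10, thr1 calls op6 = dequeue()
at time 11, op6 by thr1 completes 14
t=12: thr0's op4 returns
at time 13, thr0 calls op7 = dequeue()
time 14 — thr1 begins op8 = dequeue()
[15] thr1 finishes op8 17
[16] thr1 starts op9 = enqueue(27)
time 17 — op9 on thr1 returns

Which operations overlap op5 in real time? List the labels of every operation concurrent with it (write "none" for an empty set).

op4

op5 spans [8,9]; an op avoiding the whole window 8..9 is ordered, any other is concurrent
op1 [1,2]: before
op2 [3,5]: before
op3 [4,6]: before
op4 [7,12]: concurrent
op6 [10,11]: after
op7 [13,…): after
op8 [14,15]: after
op9 [16,17]: after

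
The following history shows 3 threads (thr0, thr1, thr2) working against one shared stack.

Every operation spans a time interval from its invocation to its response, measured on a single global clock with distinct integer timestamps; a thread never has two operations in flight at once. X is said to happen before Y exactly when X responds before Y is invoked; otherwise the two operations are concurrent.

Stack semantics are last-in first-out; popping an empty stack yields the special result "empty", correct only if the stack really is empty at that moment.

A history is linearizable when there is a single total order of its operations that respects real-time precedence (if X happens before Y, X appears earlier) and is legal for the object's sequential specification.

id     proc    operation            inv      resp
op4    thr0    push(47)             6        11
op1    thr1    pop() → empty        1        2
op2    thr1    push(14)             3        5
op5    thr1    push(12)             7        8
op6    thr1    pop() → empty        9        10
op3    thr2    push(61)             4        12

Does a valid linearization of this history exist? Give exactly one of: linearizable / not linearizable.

not linearizable

already the first 10 events (up to op6's response at time 10) admit no linearization; the first 9 still do
a single order respects real time; the 4 completed stack operations fail replay along it
including or dropping the 2 pending operations (op3, op4) in any combination fails
e.g. op1, op2, op5, op6 (pending dropped): illegal at step 4, since op6 pop() → empty cannot apply there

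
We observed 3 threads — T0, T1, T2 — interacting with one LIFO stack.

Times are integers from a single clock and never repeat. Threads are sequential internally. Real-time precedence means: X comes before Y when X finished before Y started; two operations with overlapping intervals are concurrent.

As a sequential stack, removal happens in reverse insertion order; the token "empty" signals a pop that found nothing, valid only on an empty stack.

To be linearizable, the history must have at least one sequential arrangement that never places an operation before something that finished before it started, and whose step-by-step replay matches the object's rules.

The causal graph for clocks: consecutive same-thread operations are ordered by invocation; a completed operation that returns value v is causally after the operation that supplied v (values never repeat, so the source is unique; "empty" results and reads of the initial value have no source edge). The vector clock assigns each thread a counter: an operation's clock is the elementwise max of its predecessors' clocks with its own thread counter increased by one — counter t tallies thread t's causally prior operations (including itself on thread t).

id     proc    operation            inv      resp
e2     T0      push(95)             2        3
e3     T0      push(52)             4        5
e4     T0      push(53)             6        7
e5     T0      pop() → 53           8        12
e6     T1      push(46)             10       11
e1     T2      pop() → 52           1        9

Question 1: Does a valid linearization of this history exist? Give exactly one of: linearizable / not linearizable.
one valid linearization: e2, e3, e1, e4, e5, e6
1. e2 push(95), leaving stack <95>
2. e3 push(52), leaving stack <95,52>
3. e1 pop() → 52, leaving stack <95>
4. e4 push(53), leaving stack <95,53>
5. e5 pop() → 53, leaving stack <95>
6. e6 push(46), leaving stack <95,46>

linearizable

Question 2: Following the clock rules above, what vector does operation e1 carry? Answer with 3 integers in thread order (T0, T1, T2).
no predecessors for e6 (invoked 10): T1 increments from zero → (0, 1, 0)
no predecessors for e2 (invoked 2): T0 increments from zero → (1, 0, 0)
merge at e3 (invoked 4): VC(e2)=(1, 0, 0), own-thread bump on T0 → (2, 0, 0)
merge at e1 (invoked 1): VC(e3)=(2, 0, 0), own-thread bump on T2 → (2, 0, 1)
merge at e4 (invoked 6): VC(e3)=(2, 0, 0), own-thread bump on T0 → (3, 0, 0)
merge at e5 (invoked 8): VC(e4)=(3, 0, 0), own-thread bump on T0 → (4, 0, 0)
target: VC(e1) = (2, 0, 1)

(2, 0, 1)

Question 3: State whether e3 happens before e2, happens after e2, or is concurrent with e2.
e3 spans [4,5], e2 spans [2,3]
resp(e2)=3 < inv(e3)=4

after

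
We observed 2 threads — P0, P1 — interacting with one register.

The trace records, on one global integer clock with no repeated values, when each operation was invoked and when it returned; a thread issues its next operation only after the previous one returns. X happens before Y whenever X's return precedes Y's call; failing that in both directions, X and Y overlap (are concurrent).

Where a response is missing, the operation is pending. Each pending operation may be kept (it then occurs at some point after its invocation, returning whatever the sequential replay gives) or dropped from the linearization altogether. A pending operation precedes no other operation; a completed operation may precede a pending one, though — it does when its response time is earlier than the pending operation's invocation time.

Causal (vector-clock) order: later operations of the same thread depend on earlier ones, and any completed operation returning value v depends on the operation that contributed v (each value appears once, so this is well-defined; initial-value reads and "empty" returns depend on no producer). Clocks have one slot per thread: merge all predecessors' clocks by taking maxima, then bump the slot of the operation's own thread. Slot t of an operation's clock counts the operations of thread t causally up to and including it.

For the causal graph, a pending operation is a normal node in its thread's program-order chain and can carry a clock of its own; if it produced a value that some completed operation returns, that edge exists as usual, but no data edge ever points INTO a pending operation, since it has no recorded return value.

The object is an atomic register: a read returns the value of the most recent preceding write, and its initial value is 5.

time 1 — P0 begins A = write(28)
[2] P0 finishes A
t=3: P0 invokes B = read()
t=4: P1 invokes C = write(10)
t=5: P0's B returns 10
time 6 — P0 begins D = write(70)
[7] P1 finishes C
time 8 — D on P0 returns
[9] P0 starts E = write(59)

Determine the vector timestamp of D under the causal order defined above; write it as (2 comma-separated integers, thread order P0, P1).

(3, 1)

C (invocation 4): nothing precedes it; P1's component alone gives (0, 1)
A (invocation 1): nothing precedes it; P0's component alone gives (1, 0)
invoked at 3, B merges VC(A)=(1, 0), VC(C)=(0, 1) and bumps P0's slot → (2, 1)
invoked at 6, D merges VC(B)=(2, 1) and bumps P0's slot → (3, 1)
invoked at 9, E merges VC(D)=(3, 1) and bumps P0's slot → (4, 1)
target: VC(D) = (3, 1)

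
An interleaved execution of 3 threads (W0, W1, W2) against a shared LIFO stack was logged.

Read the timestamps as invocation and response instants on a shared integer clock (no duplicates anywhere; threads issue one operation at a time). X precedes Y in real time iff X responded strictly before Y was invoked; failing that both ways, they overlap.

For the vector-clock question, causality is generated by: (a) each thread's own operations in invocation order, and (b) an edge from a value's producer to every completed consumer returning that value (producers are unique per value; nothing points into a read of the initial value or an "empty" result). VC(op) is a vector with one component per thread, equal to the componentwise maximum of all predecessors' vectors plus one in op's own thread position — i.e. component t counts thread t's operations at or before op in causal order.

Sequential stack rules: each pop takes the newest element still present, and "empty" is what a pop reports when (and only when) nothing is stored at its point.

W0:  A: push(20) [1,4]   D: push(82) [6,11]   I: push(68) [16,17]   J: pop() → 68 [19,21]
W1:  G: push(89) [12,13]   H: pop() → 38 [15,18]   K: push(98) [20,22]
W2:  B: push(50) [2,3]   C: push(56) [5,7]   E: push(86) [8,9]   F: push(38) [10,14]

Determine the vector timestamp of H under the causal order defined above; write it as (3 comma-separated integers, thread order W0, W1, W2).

(0, 2, 4)

no predecessors for B (invoked 2): W2 increments from zero → (0, 0, 1)
no predecessors for G (invoked 12): W1 increments from zero → (0, 1, 0)
no predecessors for A (invoked 1): W0 increments from zero → (1, 0, 0)
from VC(B)=(0, 0, 1), C (invoked 5) maxes components and bumps W2 → (0, 0, 2)
from VC(A)=(1, 0, 0), D (invoked 6) maxes components and bumps W0 → (2, 0, 0)
from VC(C)=(0, 0, 2), E (invoked 8) maxes components and bumps W2 → (0, 0, 3)
from VC(D)=(2, 0, 0), I (invoked 16) maxes components and bumps W0 → (3, 0, 0)
from VC(E)=(0, 0, 3), F (invoked 10) maxes components and bumps W2 → (0, 0, 4)
from VC(I)=(3, 0, 0), J (invoked 19) maxes components and bumps W0 → (4, 0, 0)
from VC(F)=(0, 0, 4), VC(G)=(0, 1, 0), H (invoked 15) maxes components and bumps W1 → (0, 2, 4)
from VC(H)=(0, 2, 4), K (invoked 20) maxes components and bumps W1 → (0, 3, 4)
target: VC(H) = (0, 2, 4)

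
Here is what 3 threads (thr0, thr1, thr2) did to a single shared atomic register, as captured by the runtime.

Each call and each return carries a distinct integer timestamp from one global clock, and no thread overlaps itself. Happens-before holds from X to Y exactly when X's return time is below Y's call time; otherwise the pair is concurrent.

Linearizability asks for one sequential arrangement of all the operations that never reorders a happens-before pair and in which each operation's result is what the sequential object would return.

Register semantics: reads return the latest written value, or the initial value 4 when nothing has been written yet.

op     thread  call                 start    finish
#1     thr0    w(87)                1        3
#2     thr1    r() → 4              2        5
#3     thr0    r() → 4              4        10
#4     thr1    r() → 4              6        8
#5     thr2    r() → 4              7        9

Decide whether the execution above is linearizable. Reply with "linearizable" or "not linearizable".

prefix check: 1..7 passes, 1..8 fails once #4's time-8 response joins
no legal order exists: 2 real-time-consistent candidates over 3 completed atomic register operations, all rejected
every completion of the 2 pending operations (#3, #5) was checked; none linearizes
for example #1, #2, #4 (pending dropped) fails at step 2: #2 r() → 4 is not legal there
for example #2, #1, #4 (pending dropped) fails at step 3: #4 r() → 4 is not legal there

not linearizable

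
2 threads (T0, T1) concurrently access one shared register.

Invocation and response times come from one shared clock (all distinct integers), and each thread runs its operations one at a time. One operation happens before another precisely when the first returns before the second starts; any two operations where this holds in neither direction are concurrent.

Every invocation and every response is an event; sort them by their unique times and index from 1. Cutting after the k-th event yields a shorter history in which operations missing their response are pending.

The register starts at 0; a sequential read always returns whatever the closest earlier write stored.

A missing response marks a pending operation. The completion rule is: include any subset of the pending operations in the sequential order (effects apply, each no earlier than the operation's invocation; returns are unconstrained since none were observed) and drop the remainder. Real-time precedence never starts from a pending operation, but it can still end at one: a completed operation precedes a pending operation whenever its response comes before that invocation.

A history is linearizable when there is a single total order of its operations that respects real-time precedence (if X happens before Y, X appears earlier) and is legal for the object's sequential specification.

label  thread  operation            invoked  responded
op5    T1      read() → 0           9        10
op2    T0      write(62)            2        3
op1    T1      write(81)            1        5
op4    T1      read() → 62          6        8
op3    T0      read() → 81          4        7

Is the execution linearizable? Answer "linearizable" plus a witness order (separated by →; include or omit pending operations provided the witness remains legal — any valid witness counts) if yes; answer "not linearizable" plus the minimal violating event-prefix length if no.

already the first 8 events (up to op4's response at time 8) admit no linearization; the first 7 still do
every one of the 5 real-time-consistent orders over 4 completed register ops fails the sequential spec
take op1, op2, op3, op4: step 3 already fails, because op3 read() → 81 cannot occur there
take op1, op2, op4, op3: step 4 already fails, because op3 read() → 81 cannot occur there

not linearizable — minimal violating prefix: 8 events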